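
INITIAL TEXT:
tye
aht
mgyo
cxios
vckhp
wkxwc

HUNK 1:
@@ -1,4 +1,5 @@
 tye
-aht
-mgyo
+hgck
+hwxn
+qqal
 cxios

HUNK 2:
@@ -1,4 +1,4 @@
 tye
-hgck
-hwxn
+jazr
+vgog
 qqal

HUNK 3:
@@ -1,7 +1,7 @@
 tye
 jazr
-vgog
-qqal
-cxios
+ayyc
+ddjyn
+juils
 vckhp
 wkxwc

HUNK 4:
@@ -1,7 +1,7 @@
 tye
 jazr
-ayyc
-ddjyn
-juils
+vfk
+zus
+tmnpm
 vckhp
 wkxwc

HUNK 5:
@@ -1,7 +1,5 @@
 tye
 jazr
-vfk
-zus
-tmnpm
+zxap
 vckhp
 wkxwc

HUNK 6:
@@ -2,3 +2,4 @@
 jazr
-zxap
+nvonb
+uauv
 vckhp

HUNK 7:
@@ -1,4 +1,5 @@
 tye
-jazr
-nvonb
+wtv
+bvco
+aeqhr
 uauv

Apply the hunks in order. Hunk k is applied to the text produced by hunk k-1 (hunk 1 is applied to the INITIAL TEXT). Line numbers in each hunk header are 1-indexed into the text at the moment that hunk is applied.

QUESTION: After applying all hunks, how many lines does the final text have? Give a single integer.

Answer: 7

Derivation:
Hunk 1: at line 1 remove [aht,mgyo] add [hgck,hwxn,qqal] -> 7 lines: tye hgck hwxn qqal cxios vckhp wkxwc
Hunk 2: at line 1 remove [hgck,hwxn] add [jazr,vgog] -> 7 lines: tye jazr vgog qqal cxios vckhp wkxwc
Hunk 3: at line 1 remove [vgog,qqal,cxios] add [ayyc,ddjyn,juils] -> 7 lines: tye jazr ayyc ddjyn juils vckhp wkxwc
Hunk 4: at line 1 remove [ayyc,ddjyn,juils] add [vfk,zus,tmnpm] -> 7 lines: tye jazr vfk zus tmnpm vckhp wkxwc
Hunk 5: at line 1 remove [vfk,zus,tmnpm] add [zxap] -> 5 lines: tye jazr zxap vckhp wkxwc
Hunk 6: at line 2 remove [zxap] add [nvonb,uauv] -> 6 lines: tye jazr nvonb uauv vckhp wkxwc
Hunk 7: at line 1 remove [jazr,nvonb] add [wtv,bvco,aeqhr] -> 7 lines: tye wtv bvco aeqhr uauv vckhp wkxwc
Final line count: 7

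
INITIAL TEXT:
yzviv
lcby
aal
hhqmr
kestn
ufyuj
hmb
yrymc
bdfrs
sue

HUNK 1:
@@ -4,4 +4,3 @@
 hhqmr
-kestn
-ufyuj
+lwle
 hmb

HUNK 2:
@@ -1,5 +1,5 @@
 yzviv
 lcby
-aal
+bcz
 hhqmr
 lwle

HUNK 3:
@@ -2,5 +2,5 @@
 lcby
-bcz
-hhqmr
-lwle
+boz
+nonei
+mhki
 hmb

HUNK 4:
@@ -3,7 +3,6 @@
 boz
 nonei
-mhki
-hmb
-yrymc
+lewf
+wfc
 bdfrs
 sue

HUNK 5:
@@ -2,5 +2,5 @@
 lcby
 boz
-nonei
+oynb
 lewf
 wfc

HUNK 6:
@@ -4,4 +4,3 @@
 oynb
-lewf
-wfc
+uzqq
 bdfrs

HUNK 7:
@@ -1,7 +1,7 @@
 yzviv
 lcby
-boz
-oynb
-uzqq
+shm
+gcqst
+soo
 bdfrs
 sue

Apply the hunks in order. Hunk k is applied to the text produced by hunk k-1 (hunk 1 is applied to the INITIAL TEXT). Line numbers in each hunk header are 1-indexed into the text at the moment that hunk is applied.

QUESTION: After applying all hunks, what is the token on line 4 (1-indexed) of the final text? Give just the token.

Answer: gcqst

Derivation:
Hunk 1: at line 4 remove [kestn,ufyuj] add [lwle] -> 9 lines: yzviv lcby aal hhqmr lwle hmb yrymc bdfrs sue
Hunk 2: at line 1 remove [aal] add [bcz] -> 9 lines: yzviv lcby bcz hhqmr lwle hmb yrymc bdfrs sue
Hunk 3: at line 2 remove [bcz,hhqmr,lwle] add [boz,nonei,mhki] -> 9 lines: yzviv lcby boz nonei mhki hmb yrymc bdfrs sue
Hunk 4: at line 3 remove [mhki,hmb,yrymc] add [lewf,wfc] -> 8 lines: yzviv lcby boz nonei lewf wfc bdfrs sue
Hunk 5: at line 2 remove [nonei] add [oynb] -> 8 lines: yzviv lcby boz oynb lewf wfc bdfrs sue
Hunk 6: at line 4 remove [lewf,wfc] add [uzqq] -> 7 lines: yzviv lcby boz oynb uzqq bdfrs sue
Hunk 7: at line 1 remove [boz,oynb,uzqq] add [shm,gcqst,soo] -> 7 lines: yzviv lcby shm gcqst soo bdfrs sue
Final line 4: gcqst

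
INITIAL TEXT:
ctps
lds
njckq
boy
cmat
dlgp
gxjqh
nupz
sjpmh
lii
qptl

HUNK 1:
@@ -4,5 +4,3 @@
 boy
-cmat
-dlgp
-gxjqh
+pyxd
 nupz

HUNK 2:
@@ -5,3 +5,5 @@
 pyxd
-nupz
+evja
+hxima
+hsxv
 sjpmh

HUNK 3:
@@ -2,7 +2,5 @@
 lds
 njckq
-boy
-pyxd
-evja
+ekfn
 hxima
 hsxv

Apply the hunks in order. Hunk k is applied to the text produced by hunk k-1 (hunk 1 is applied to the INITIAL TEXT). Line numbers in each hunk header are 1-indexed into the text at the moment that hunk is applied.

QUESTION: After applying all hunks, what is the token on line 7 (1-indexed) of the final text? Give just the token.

Answer: sjpmh

Derivation:
Hunk 1: at line 4 remove [cmat,dlgp,gxjqh] add [pyxd] -> 9 lines: ctps lds njckq boy pyxd nupz sjpmh lii qptl
Hunk 2: at line 5 remove [nupz] add [evja,hxima,hsxv] -> 11 lines: ctps lds njckq boy pyxd evja hxima hsxv sjpmh lii qptl
Hunk 3: at line 2 remove [boy,pyxd,evja] add [ekfn] -> 9 lines: ctps lds njckq ekfn hxima hsxv sjpmh lii qptl
Final line 7: sjpmh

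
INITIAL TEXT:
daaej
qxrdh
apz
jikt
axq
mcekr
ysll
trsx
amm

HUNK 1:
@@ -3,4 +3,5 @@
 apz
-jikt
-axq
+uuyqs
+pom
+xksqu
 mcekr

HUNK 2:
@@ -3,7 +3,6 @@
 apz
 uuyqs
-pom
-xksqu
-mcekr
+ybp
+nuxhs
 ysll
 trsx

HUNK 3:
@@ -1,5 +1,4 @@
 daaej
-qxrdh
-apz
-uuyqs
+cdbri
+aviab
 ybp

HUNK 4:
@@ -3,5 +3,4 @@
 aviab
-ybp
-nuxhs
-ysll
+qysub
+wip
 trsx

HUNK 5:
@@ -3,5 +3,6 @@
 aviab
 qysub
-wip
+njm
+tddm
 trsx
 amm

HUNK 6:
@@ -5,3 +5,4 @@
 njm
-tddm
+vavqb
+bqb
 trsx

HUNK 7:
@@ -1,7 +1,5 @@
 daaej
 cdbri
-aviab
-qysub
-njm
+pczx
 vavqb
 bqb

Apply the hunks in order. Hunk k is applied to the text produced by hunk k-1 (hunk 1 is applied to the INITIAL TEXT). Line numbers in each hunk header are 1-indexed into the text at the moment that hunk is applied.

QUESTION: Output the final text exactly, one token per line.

Hunk 1: at line 3 remove [jikt,axq] add [uuyqs,pom,xksqu] -> 10 lines: daaej qxrdh apz uuyqs pom xksqu mcekr ysll trsx amm
Hunk 2: at line 3 remove [pom,xksqu,mcekr] add [ybp,nuxhs] -> 9 lines: daaej qxrdh apz uuyqs ybp nuxhs ysll trsx amm
Hunk 3: at line 1 remove [qxrdh,apz,uuyqs] add [cdbri,aviab] -> 8 lines: daaej cdbri aviab ybp nuxhs ysll trsx amm
Hunk 4: at line 3 remove [ybp,nuxhs,ysll] add [qysub,wip] -> 7 lines: daaej cdbri aviab qysub wip trsx amm
Hunk 5: at line 3 remove [wip] add [njm,tddm] -> 8 lines: daaej cdbri aviab qysub njm tddm trsx amm
Hunk 6: at line 5 remove [tddm] add [vavqb,bqb] -> 9 lines: daaej cdbri aviab qysub njm vavqb bqb trsx amm
Hunk 7: at line 1 remove [aviab,qysub,njm] add [pczx] -> 7 lines: daaej cdbri pczx vavqb bqb trsx amm

Answer: daaej
cdbri
pczx
vavqb
bqb
trsx
amm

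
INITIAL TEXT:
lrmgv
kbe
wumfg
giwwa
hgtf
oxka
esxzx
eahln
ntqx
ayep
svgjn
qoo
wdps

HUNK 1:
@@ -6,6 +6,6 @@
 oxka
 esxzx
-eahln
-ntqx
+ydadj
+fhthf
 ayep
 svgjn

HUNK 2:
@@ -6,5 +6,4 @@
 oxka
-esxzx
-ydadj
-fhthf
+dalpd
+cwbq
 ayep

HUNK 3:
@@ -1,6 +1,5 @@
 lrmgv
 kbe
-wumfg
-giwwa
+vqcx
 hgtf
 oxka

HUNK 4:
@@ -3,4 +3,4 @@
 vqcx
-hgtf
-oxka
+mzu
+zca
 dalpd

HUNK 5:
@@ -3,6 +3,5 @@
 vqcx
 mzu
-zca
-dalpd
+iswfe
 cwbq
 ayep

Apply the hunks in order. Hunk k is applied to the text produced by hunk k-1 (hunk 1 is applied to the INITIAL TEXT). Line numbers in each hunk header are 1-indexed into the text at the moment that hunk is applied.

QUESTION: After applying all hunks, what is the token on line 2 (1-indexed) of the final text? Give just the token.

Hunk 1: at line 6 remove [eahln,ntqx] add [ydadj,fhthf] -> 13 lines: lrmgv kbe wumfg giwwa hgtf oxka esxzx ydadj fhthf ayep svgjn qoo wdps
Hunk 2: at line 6 remove [esxzx,ydadj,fhthf] add [dalpd,cwbq] -> 12 lines: lrmgv kbe wumfg giwwa hgtf oxka dalpd cwbq ayep svgjn qoo wdps
Hunk 3: at line 1 remove [wumfg,giwwa] add [vqcx] -> 11 lines: lrmgv kbe vqcx hgtf oxka dalpd cwbq ayep svgjn qoo wdps
Hunk 4: at line 3 remove [hgtf,oxka] add [mzu,zca] -> 11 lines: lrmgv kbe vqcx mzu zca dalpd cwbq ayep svgjn qoo wdps
Hunk 5: at line 3 remove [zca,dalpd] add [iswfe] -> 10 lines: lrmgv kbe vqcx mzu iswfe cwbq ayep svgjn qoo wdps
Final line 2: kbe

Answer: kbe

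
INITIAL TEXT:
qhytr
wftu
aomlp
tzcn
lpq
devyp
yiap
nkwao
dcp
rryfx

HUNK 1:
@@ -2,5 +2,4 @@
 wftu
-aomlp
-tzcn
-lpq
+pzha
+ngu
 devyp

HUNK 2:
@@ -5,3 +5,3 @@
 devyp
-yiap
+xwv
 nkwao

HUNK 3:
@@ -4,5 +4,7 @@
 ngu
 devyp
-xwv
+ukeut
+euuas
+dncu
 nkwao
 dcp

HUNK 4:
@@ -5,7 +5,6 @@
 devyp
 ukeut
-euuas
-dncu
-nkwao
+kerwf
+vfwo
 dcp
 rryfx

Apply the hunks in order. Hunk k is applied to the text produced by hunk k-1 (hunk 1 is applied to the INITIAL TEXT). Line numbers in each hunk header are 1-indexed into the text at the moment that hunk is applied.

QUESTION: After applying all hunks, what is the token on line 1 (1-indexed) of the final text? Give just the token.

Answer: qhytr

Derivation:
Hunk 1: at line 2 remove [aomlp,tzcn,lpq] add [pzha,ngu] -> 9 lines: qhytr wftu pzha ngu devyp yiap nkwao dcp rryfx
Hunk 2: at line 5 remove [yiap] add [xwv] -> 9 lines: qhytr wftu pzha ngu devyp xwv nkwao dcp rryfx
Hunk 3: at line 4 remove [xwv] add [ukeut,euuas,dncu] -> 11 lines: qhytr wftu pzha ngu devyp ukeut euuas dncu nkwao dcp rryfx
Hunk 4: at line 5 remove [euuas,dncu,nkwao] add [kerwf,vfwo] -> 10 lines: qhytr wftu pzha ngu devyp ukeut kerwf vfwo dcp rryfx
Final line 1: qhytr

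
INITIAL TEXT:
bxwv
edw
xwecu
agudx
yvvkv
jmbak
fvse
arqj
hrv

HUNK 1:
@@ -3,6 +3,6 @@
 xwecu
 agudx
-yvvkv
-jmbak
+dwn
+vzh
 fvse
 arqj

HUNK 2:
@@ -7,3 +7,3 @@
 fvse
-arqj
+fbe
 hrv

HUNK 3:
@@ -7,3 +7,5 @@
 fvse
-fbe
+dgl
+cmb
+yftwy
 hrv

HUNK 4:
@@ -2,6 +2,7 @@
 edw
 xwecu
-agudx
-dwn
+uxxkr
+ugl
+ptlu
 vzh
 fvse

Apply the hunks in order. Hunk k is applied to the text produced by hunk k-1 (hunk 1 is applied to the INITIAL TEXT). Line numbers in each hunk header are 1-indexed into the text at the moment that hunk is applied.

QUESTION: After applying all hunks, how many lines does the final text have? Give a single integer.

Answer: 12

Derivation:
Hunk 1: at line 3 remove [yvvkv,jmbak] add [dwn,vzh] -> 9 lines: bxwv edw xwecu agudx dwn vzh fvse arqj hrv
Hunk 2: at line 7 remove [arqj] add [fbe] -> 9 lines: bxwv edw xwecu agudx dwn vzh fvse fbe hrv
Hunk 3: at line 7 remove [fbe] add [dgl,cmb,yftwy] -> 11 lines: bxwv edw xwecu agudx dwn vzh fvse dgl cmb yftwy hrv
Hunk 4: at line 2 remove [agudx,dwn] add [uxxkr,ugl,ptlu] -> 12 lines: bxwv edw xwecu uxxkr ugl ptlu vzh fvse dgl cmb yftwy hrv
Final line count: 12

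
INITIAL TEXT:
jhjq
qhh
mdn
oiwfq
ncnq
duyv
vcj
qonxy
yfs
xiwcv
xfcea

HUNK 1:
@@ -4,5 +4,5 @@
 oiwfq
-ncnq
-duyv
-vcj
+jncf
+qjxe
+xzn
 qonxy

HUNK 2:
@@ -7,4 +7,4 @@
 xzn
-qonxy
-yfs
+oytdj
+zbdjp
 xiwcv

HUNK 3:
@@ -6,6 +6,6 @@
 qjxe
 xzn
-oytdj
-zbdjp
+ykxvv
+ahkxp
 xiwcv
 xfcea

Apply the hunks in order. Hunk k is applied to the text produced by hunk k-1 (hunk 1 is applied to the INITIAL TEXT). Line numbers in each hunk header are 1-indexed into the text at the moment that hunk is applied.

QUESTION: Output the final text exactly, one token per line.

Hunk 1: at line 4 remove [ncnq,duyv,vcj] add [jncf,qjxe,xzn] -> 11 lines: jhjq qhh mdn oiwfq jncf qjxe xzn qonxy yfs xiwcv xfcea
Hunk 2: at line 7 remove [qonxy,yfs] add [oytdj,zbdjp] -> 11 lines: jhjq qhh mdn oiwfq jncf qjxe xzn oytdj zbdjp xiwcv xfcea
Hunk 3: at line 6 remove [oytdj,zbdjp] add [ykxvv,ahkxp] -> 11 lines: jhjq qhh mdn oiwfq jncf qjxe xzn ykxvv ahkxp xiwcv xfcea

Answer: jhjq
qhh
mdn
oiwfq
jncf
qjxe
xzn
ykxvv
ahkxp
xiwcv
xfcea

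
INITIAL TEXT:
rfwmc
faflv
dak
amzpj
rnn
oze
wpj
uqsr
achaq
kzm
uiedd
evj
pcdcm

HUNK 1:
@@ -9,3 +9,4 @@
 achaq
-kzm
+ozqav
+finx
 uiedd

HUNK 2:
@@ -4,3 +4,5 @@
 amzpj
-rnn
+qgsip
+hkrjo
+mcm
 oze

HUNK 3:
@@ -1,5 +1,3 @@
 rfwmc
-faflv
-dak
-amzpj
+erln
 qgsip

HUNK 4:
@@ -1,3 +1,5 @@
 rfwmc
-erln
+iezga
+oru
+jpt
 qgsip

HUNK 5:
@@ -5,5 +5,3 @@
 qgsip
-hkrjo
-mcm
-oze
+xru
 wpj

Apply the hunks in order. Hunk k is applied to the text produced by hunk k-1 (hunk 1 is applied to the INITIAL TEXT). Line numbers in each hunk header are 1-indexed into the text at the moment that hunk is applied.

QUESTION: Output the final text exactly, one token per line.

Hunk 1: at line 9 remove [kzm] add [ozqav,finx] -> 14 lines: rfwmc faflv dak amzpj rnn oze wpj uqsr achaq ozqav finx uiedd evj pcdcm
Hunk 2: at line 4 remove [rnn] add [qgsip,hkrjo,mcm] -> 16 lines: rfwmc faflv dak amzpj qgsip hkrjo mcm oze wpj uqsr achaq ozqav finx uiedd evj pcdcm
Hunk 3: at line 1 remove [faflv,dak,amzpj] add [erln] -> 14 lines: rfwmc erln qgsip hkrjo mcm oze wpj uqsr achaq ozqav finx uiedd evj pcdcm
Hunk 4: at line 1 remove [erln] add [iezga,oru,jpt] -> 16 lines: rfwmc iezga oru jpt qgsip hkrjo mcm oze wpj uqsr achaq ozqav finx uiedd evj pcdcm
Hunk 5: at line 5 remove [hkrjo,mcm,oze] add [xru] -> 14 lines: rfwmc iezga oru jpt qgsip xru wpj uqsr achaq ozqav finx uiedd evj pcdcm

Answer: rfwmc
iezga
oru
jpt
qgsip
xru
wpj
uqsr
achaq
ozqav
finx
uiedd
evj
pcdcm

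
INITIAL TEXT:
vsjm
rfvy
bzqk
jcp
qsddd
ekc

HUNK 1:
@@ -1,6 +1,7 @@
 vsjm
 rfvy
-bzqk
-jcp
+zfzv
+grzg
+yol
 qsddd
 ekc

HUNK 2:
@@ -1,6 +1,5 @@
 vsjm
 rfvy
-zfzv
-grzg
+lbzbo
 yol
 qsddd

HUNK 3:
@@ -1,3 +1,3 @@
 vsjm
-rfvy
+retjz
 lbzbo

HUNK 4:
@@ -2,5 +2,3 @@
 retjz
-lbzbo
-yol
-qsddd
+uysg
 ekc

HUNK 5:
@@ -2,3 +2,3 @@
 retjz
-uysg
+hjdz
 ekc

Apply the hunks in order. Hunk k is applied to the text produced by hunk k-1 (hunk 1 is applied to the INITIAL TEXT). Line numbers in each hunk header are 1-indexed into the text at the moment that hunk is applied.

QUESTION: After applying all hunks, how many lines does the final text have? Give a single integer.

Answer: 4

Derivation:
Hunk 1: at line 1 remove [bzqk,jcp] add [zfzv,grzg,yol] -> 7 lines: vsjm rfvy zfzv grzg yol qsddd ekc
Hunk 2: at line 1 remove [zfzv,grzg] add [lbzbo] -> 6 lines: vsjm rfvy lbzbo yol qsddd ekc
Hunk 3: at line 1 remove [rfvy] add [retjz] -> 6 lines: vsjm retjz lbzbo yol qsddd ekc
Hunk 4: at line 2 remove [lbzbo,yol,qsddd] add [uysg] -> 4 lines: vsjm retjz uysg ekc
Hunk 5: at line 2 remove [uysg] add [hjdz] -> 4 lines: vsjm retjz hjdz ekc
Final line count: 4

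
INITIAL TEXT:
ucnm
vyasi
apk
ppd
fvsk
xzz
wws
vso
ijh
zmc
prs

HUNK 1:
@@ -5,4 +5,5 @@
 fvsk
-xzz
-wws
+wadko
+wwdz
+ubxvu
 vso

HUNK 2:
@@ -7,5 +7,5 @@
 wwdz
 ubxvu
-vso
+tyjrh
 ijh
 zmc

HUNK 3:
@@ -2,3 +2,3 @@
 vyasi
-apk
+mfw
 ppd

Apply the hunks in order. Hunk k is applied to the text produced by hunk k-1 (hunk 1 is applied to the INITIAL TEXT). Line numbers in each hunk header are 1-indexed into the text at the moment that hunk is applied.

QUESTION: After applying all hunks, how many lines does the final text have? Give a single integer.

Answer: 12

Derivation:
Hunk 1: at line 5 remove [xzz,wws] add [wadko,wwdz,ubxvu] -> 12 lines: ucnm vyasi apk ppd fvsk wadko wwdz ubxvu vso ijh zmc prs
Hunk 2: at line 7 remove [vso] add [tyjrh] -> 12 lines: ucnm vyasi apk ppd fvsk wadko wwdz ubxvu tyjrh ijh zmc prs
Hunk 3: at line 2 remove [apk] add [mfw] -> 12 lines: ucnm vyasi mfw ppd fvsk wadko wwdz ubxvu tyjrh ijh zmc prs
Final line count: 12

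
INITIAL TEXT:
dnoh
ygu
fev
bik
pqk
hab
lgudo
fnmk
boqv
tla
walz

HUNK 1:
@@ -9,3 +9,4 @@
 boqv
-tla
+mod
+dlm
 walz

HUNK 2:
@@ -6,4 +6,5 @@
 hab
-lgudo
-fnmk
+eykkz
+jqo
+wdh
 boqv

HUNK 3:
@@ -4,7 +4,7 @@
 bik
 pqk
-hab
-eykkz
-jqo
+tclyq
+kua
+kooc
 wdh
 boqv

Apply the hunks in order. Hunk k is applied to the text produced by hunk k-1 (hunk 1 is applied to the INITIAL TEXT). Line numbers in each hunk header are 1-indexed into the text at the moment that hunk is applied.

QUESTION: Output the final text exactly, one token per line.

Hunk 1: at line 9 remove [tla] add [mod,dlm] -> 12 lines: dnoh ygu fev bik pqk hab lgudo fnmk boqv mod dlm walz
Hunk 2: at line 6 remove [lgudo,fnmk] add [eykkz,jqo,wdh] -> 13 lines: dnoh ygu fev bik pqk hab eykkz jqo wdh boqv mod dlm walz
Hunk 3: at line 4 remove [hab,eykkz,jqo] add [tclyq,kua,kooc] -> 13 lines: dnoh ygu fev bik pqk tclyq kua kooc wdh boqv mod dlm walz

Answer: dnoh
ygu
fev
bik
pqk
tclyq
kua
kooc
wdh
boqv
mod
dlm
walz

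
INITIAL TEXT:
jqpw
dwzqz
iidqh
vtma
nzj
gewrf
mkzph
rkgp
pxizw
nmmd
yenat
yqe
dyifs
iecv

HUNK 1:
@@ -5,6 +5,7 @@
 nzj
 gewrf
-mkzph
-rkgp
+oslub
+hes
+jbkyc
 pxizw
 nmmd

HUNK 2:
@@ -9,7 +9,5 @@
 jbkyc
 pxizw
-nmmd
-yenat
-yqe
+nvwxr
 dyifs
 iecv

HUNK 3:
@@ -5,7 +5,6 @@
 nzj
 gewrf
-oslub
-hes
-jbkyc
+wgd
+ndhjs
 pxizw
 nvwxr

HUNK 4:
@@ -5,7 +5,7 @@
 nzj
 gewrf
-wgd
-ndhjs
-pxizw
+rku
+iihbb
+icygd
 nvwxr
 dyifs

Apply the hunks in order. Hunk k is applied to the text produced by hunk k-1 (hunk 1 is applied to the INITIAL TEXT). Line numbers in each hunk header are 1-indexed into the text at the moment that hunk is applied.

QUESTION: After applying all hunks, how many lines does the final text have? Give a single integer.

Answer: 12

Derivation:
Hunk 1: at line 5 remove [mkzph,rkgp] add [oslub,hes,jbkyc] -> 15 lines: jqpw dwzqz iidqh vtma nzj gewrf oslub hes jbkyc pxizw nmmd yenat yqe dyifs iecv
Hunk 2: at line 9 remove [nmmd,yenat,yqe] add [nvwxr] -> 13 lines: jqpw dwzqz iidqh vtma nzj gewrf oslub hes jbkyc pxizw nvwxr dyifs iecv
Hunk 3: at line 5 remove [oslub,hes,jbkyc] add [wgd,ndhjs] -> 12 lines: jqpw dwzqz iidqh vtma nzj gewrf wgd ndhjs pxizw nvwxr dyifs iecv
Hunk 4: at line 5 remove [wgd,ndhjs,pxizw] add [rku,iihbb,icygd] -> 12 lines: jqpw dwzqz iidqh vtma nzj gewrf rku iihbb icygd nvwxr dyifs iecv
Final line count: 12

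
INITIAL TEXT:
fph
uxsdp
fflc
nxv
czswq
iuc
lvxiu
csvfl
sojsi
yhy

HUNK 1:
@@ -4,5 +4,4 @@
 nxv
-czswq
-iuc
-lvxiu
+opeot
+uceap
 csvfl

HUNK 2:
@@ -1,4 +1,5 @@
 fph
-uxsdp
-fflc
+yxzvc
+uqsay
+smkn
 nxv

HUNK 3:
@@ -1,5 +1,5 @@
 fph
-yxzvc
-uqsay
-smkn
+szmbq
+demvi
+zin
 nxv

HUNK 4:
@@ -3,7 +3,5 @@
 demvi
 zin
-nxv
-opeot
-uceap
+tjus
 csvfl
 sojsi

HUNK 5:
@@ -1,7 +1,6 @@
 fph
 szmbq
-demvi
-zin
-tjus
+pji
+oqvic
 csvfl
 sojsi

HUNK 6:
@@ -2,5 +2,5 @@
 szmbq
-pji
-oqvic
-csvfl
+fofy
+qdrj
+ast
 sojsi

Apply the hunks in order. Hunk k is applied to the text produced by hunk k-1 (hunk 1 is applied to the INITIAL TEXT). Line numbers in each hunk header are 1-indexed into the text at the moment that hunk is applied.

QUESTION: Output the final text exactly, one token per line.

Hunk 1: at line 4 remove [czswq,iuc,lvxiu] add [opeot,uceap] -> 9 lines: fph uxsdp fflc nxv opeot uceap csvfl sojsi yhy
Hunk 2: at line 1 remove [uxsdp,fflc] add [yxzvc,uqsay,smkn] -> 10 lines: fph yxzvc uqsay smkn nxv opeot uceap csvfl sojsi yhy
Hunk 3: at line 1 remove [yxzvc,uqsay,smkn] add [szmbq,demvi,zin] -> 10 lines: fph szmbq demvi zin nxv opeot uceap csvfl sojsi yhy
Hunk 4: at line 3 remove [nxv,opeot,uceap] add [tjus] -> 8 lines: fph szmbq demvi zin tjus csvfl sojsi yhy
Hunk 5: at line 1 remove [demvi,zin,tjus] add [pji,oqvic] -> 7 lines: fph szmbq pji oqvic csvfl sojsi yhy
Hunk 6: at line 2 remove [pji,oqvic,csvfl] add [fofy,qdrj,ast] -> 7 lines: fph szmbq fofy qdrj ast sojsi yhy

Answer: fph
szmbq
fofy
qdrj
ast
sojsi
yhy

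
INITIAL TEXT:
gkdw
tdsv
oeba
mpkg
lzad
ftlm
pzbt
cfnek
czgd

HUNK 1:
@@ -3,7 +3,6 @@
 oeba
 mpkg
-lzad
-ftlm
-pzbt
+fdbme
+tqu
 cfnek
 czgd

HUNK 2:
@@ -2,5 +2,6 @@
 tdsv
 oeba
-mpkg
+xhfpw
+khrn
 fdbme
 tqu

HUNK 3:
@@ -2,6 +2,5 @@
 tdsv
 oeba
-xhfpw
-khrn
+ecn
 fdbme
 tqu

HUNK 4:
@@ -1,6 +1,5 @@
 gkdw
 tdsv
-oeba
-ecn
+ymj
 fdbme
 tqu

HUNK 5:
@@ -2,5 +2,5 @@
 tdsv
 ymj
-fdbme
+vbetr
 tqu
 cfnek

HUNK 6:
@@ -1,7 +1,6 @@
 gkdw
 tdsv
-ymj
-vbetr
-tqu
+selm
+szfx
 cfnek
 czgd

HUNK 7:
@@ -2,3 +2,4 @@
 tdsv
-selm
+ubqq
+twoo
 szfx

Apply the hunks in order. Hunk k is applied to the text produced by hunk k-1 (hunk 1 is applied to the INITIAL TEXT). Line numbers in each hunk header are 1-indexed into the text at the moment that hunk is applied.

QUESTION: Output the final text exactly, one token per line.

Hunk 1: at line 3 remove [lzad,ftlm,pzbt] add [fdbme,tqu] -> 8 lines: gkdw tdsv oeba mpkg fdbme tqu cfnek czgd
Hunk 2: at line 2 remove [mpkg] add [xhfpw,khrn] -> 9 lines: gkdw tdsv oeba xhfpw khrn fdbme tqu cfnek czgd
Hunk 3: at line 2 remove [xhfpw,khrn] add [ecn] -> 8 lines: gkdw tdsv oeba ecn fdbme tqu cfnek czgd
Hunk 4: at line 1 remove [oeba,ecn] add [ymj] -> 7 lines: gkdw tdsv ymj fdbme tqu cfnek czgd
Hunk 5: at line 2 remove [fdbme] add [vbetr] -> 7 lines: gkdw tdsv ymj vbetr tqu cfnek czgd
Hunk 6: at line 1 remove [ymj,vbetr,tqu] add [selm,szfx] -> 6 lines: gkdw tdsv selm szfx cfnek czgd
Hunk 7: at line 2 remove [selm] add [ubqq,twoo] -> 7 lines: gkdw tdsv ubqq twoo szfx cfnek czgd

Answer: gkdw
tdsv
ubqq
twoo
szfx
cfnek
czgd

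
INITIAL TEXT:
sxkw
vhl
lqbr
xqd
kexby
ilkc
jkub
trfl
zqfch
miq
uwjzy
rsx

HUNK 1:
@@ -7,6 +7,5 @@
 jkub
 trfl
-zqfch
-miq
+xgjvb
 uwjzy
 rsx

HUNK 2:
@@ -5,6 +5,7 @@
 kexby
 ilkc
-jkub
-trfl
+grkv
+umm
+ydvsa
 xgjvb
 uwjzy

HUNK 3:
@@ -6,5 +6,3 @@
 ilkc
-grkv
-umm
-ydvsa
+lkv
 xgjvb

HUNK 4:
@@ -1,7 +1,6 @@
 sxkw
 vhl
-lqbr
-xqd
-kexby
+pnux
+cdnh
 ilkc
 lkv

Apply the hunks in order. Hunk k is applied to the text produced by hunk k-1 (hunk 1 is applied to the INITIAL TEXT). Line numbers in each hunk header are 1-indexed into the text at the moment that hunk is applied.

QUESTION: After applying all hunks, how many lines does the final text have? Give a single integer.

Hunk 1: at line 7 remove [zqfch,miq] add [xgjvb] -> 11 lines: sxkw vhl lqbr xqd kexby ilkc jkub trfl xgjvb uwjzy rsx
Hunk 2: at line 5 remove [jkub,trfl] add [grkv,umm,ydvsa] -> 12 lines: sxkw vhl lqbr xqd kexby ilkc grkv umm ydvsa xgjvb uwjzy rsx
Hunk 3: at line 6 remove [grkv,umm,ydvsa] add [lkv] -> 10 lines: sxkw vhl lqbr xqd kexby ilkc lkv xgjvb uwjzy rsx
Hunk 4: at line 1 remove [lqbr,xqd,kexby] add [pnux,cdnh] -> 9 lines: sxkw vhl pnux cdnh ilkc lkv xgjvb uwjzy rsx
Final line count: 9

Answer: 9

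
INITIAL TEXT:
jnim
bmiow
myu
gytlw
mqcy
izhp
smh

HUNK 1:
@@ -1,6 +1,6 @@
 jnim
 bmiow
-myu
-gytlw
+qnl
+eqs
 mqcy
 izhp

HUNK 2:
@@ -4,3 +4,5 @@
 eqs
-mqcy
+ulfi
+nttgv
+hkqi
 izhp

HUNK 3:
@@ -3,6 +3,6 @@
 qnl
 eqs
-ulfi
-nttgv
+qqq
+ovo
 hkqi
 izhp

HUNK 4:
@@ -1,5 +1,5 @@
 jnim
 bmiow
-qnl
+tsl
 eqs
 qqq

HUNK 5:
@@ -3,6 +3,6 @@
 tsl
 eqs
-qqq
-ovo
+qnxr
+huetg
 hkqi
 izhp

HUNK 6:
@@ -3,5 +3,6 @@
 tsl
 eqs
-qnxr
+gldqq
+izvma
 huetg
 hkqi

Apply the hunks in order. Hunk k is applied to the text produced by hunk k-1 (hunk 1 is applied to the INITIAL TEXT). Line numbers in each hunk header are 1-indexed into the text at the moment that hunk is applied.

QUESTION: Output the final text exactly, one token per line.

Answer: jnim
bmiow
tsl
eqs
gldqq
izvma
huetg
hkqi
izhp
smh

Derivation:
Hunk 1: at line 1 remove [myu,gytlw] add [qnl,eqs] -> 7 lines: jnim bmiow qnl eqs mqcy izhp smh
Hunk 2: at line 4 remove [mqcy] add [ulfi,nttgv,hkqi] -> 9 lines: jnim bmiow qnl eqs ulfi nttgv hkqi izhp smh
Hunk 3: at line 3 remove [ulfi,nttgv] add [qqq,ovo] -> 9 lines: jnim bmiow qnl eqs qqq ovo hkqi izhp smh
Hunk 4: at line 1 remove [qnl] add [tsl] -> 9 lines: jnim bmiow tsl eqs qqq ovo hkqi izhp smh
Hunk 5: at line 3 remove [qqq,ovo] add [qnxr,huetg] -> 9 lines: jnim bmiow tsl eqs qnxr huetg hkqi izhp smh
Hunk 6: at line 3 remove [qnxr] add [gldqq,izvma] -> 10 lines: jnim bmiow tsl eqs gldqq izvma huetg hkqi izhp smh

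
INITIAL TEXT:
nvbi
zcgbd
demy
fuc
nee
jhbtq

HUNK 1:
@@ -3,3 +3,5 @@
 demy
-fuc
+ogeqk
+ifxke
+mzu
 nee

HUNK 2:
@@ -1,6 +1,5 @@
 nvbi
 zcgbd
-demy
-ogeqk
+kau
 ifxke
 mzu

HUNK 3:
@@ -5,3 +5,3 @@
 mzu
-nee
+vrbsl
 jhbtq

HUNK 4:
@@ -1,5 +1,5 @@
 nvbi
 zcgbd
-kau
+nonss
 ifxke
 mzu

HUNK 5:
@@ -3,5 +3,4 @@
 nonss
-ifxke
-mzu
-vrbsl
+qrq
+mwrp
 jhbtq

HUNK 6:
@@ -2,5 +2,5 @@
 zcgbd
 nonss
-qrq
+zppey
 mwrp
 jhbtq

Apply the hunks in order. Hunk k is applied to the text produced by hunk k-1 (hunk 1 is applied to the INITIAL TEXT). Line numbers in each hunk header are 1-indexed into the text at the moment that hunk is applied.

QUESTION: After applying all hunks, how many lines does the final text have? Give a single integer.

Hunk 1: at line 3 remove [fuc] add [ogeqk,ifxke,mzu] -> 8 lines: nvbi zcgbd demy ogeqk ifxke mzu nee jhbtq
Hunk 2: at line 1 remove [demy,ogeqk] add [kau] -> 7 lines: nvbi zcgbd kau ifxke mzu nee jhbtq
Hunk 3: at line 5 remove [nee] add [vrbsl] -> 7 lines: nvbi zcgbd kau ifxke mzu vrbsl jhbtq
Hunk 4: at line 1 remove [kau] add [nonss] -> 7 lines: nvbi zcgbd nonss ifxke mzu vrbsl jhbtq
Hunk 5: at line 3 remove [ifxke,mzu,vrbsl] add [qrq,mwrp] -> 6 lines: nvbi zcgbd nonss qrq mwrp jhbtq
Hunk 6: at line 2 remove [qrq] add [zppey] -> 6 lines: nvbi zcgbd nonss zppey mwrp jhbtq
Final line count: 6

Answer: 6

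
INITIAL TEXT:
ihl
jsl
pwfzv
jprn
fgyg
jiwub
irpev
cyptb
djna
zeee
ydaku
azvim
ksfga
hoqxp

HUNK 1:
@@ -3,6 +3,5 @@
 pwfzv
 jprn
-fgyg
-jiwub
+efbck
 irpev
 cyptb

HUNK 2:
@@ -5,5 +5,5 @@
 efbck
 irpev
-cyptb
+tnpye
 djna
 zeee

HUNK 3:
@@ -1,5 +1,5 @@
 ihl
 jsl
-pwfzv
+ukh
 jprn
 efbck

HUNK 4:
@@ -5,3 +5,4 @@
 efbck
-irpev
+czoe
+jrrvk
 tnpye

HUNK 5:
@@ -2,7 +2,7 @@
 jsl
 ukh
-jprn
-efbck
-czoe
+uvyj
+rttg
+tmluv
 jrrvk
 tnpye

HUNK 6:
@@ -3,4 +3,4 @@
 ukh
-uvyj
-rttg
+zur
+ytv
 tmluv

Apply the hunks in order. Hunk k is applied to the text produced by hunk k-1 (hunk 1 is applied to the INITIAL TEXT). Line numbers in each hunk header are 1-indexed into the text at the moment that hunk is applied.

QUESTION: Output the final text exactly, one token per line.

Answer: ihl
jsl
ukh
zur
ytv
tmluv
jrrvk
tnpye
djna
zeee
ydaku
azvim
ksfga
hoqxp

Derivation:
Hunk 1: at line 3 remove [fgyg,jiwub] add [efbck] -> 13 lines: ihl jsl pwfzv jprn efbck irpev cyptb djna zeee ydaku azvim ksfga hoqxp
Hunk 2: at line 5 remove [cyptb] add [tnpye] -> 13 lines: ihl jsl pwfzv jprn efbck irpev tnpye djna zeee ydaku azvim ksfga hoqxp
Hunk 3: at line 1 remove [pwfzv] add [ukh] -> 13 lines: ihl jsl ukh jprn efbck irpev tnpye djna zeee ydaku azvim ksfga hoqxp
Hunk 4: at line 5 remove [irpev] add [czoe,jrrvk] -> 14 lines: ihl jsl ukh jprn efbck czoe jrrvk tnpye djna zeee ydaku azvim ksfga hoqxp
Hunk 5: at line 2 remove [jprn,efbck,czoe] add [uvyj,rttg,tmluv] -> 14 lines: ihl jsl ukh uvyj rttg tmluv jrrvk tnpye djna zeee ydaku azvim ksfga hoqxp
Hunk 6: at line 3 remove [uvyj,rttg] add [zur,ytv] -> 14 lines: ihl jsl ukh zur ytv tmluv jrrvk tnpye djna zeee ydaku azvim ksfga hoqxp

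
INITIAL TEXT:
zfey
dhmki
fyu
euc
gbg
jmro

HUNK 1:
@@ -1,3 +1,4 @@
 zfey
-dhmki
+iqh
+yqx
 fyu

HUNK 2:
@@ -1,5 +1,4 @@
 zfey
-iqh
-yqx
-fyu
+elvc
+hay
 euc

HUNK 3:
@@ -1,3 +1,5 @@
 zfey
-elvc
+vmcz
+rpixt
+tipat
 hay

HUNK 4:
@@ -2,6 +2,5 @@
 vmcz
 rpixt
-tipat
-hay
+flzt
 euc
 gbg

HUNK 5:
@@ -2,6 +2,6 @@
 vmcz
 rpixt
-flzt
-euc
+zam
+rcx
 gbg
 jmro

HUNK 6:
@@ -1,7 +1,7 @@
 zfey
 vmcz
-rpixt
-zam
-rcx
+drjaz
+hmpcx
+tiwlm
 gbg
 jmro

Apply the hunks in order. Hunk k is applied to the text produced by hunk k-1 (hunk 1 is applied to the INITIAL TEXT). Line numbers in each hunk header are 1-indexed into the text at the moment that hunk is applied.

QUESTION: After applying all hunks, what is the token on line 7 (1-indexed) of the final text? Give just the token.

Hunk 1: at line 1 remove [dhmki] add [iqh,yqx] -> 7 lines: zfey iqh yqx fyu euc gbg jmro
Hunk 2: at line 1 remove [iqh,yqx,fyu] add [elvc,hay] -> 6 lines: zfey elvc hay euc gbg jmro
Hunk 3: at line 1 remove [elvc] add [vmcz,rpixt,tipat] -> 8 lines: zfey vmcz rpixt tipat hay euc gbg jmro
Hunk 4: at line 2 remove [tipat,hay] add [flzt] -> 7 lines: zfey vmcz rpixt flzt euc gbg jmro
Hunk 5: at line 2 remove [flzt,euc] add [zam,rcx] -> 7 lines: zfey vmcz rpixt zam rcx gbg jmro
Hunk 6: at line 1 remove [rpixt,zam,rcx] add [drjaz,hmpcx,tiwlm] -> 7 lines: zfey vmcz drjaz hmpcx tiwlm gbg jmro
Final line 7: jmro

Answer: jmro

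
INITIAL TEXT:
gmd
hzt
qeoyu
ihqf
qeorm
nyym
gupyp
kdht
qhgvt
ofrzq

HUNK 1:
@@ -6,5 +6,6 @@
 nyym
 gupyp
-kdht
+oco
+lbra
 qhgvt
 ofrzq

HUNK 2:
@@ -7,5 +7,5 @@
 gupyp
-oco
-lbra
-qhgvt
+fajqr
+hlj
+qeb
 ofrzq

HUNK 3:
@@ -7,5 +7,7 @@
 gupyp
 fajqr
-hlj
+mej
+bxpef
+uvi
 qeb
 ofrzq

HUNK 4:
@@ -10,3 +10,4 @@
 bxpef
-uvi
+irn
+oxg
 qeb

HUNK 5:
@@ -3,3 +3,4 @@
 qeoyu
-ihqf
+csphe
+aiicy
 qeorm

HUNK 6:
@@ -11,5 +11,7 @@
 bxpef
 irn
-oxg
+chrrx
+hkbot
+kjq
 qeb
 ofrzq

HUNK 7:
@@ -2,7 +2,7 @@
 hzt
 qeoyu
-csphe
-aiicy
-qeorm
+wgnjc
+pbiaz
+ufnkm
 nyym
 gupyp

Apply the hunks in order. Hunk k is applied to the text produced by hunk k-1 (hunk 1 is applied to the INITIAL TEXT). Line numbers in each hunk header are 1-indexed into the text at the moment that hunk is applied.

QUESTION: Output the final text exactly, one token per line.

Hunk 1: at line 6 remove [kdht] add [oco,lbra] -> 11 lines: gmd hzt qeoyu ihqf qeorm nyym gupyp oco lbra qhgvt ofrzq
Hunk 2: at line 7 remove [oco,lbra,qhgvt] add [fajqr,hlj,qeb] -> 11 lines: gmd hzt qeoyu ihqf qeorm nyym gupyp fajqr hlj qeb ofrzq
Hunk 3: at line 7 remove [hlj] add [mej,bxpef,uvi] -> 13 lines: gmd hzt qeoyu ihqf qeorm nyym gupyp fajqr mej bxpef uvi qeb ofrzq
Hunk 4: at line 10 remove [uvi] add [irn,oxg] -> 14 lines: gmd hzt qeoyu ihqf qeorm nyym gupyp fajqr mej bxpef irn oxg qeb ofrzq
Hunk 5: at line 3 remove [ihqf] add [csphe,aiicy] -> 15 lines: gmd hzt qeoyu csphe aiicy qeorm nyym gupyp fajqr mej bxpef irn oxg qeb ofrzq
Hunk 6: at line 11 remove [oxg] add [chrrx,hkbot,kjq] -> 17 lines: gmd hzt qeoyu csphe aiicy qeorm nyym gupyp fajqr mej bxpef irn chrrx hkbot kjq qeb ofrzq
Hunk 7: at line 2 remove [csphe,aiicy,qeorm] add [wgnjc,pbiaz,ufnkm] -> 17 lines: gmd hzt qeoyu wgnjc pbiaz ufnkm nyym gupyp fajqr mej bxpef irn chrrx hkbot kjq qeb ofrzq

Answer: gmd
hzt
qeoyu
wgnjc
pbiaz
ufnkm
nyym
gupyp
fajqr
mej
bxpef
irn
chrrx
hkbot
kjq
qeb
ofrzq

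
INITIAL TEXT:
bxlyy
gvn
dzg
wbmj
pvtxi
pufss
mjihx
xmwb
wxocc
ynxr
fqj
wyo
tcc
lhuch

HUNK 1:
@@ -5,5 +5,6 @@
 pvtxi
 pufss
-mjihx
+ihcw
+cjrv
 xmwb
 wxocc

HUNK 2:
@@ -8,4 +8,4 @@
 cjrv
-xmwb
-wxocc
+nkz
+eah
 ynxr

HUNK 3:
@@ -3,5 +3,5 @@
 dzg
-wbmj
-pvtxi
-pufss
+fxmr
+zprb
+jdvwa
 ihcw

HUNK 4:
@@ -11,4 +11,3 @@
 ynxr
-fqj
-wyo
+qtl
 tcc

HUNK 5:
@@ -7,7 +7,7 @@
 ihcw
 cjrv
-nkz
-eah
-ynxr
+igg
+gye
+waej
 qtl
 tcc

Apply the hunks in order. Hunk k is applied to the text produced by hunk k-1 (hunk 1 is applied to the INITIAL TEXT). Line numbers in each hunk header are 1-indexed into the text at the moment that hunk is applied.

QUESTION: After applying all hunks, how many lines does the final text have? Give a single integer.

Hunk 1: at line 5 remove [mjihx] add [ihcw,cjrv] -> 15 lines: bxlyy gvn dzg wbmj pvtxi pufss ihcw cjrv xmwb wxocc ynxr fqj wyo tcc lhuch
Hunk 2: at line 8 remove [xmwb,wxocc] add [nkz,eah] -> 15 lines: bxlyy gvn dzg wbmj pvtxi pufss ihcw cjrv nkz eah ynxr fqj wyo tcc lhuch
Hunk 3: at line 3 remove [wbmj,pvtxi,pufss] add [fxmr,zprb,jdvwa] -> 15 lines: bxlyy gvn dzg fxmr zprb jdvwa ihcw cjrv nkz eah ynxr fqj wyo tcc lhuch
Hunk 4: at line 11 remove [fqj,wyo] add [qtl] -> 14 lines: bxlyy gvn dzg fxmr zprb jdvwa ihcw cjrv nkz eah ynxr qtl tcc lhuch
Hunk 5: at line 7 remove [nkz,eah,ynxr] add [igg,gye,waej] -> 14 lines: bxlyy gvn dzg fxmr zprb jdvwa ihcw cjrv igg gye waej qtl tcc lhuch
Final line count: 14

Answer: 14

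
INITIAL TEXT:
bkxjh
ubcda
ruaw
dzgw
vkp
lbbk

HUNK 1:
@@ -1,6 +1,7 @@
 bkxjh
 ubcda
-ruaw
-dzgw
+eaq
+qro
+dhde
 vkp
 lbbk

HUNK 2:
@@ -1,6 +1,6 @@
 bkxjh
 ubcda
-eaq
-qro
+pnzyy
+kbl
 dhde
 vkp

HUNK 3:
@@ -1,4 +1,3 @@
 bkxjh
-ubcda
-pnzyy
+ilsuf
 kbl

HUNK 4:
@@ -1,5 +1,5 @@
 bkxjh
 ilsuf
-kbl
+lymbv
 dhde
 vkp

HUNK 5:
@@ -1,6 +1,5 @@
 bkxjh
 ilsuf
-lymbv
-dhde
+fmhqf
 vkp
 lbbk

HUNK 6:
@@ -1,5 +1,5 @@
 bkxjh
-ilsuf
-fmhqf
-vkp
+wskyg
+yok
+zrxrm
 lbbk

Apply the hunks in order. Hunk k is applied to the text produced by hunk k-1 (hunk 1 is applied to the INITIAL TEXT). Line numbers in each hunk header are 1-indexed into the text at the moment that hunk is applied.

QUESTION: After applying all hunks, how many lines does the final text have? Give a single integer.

Answer: 5

Derivation:
Hunk 1: at line 1 remove [ruaw,dzgw] add [eaq,qro,dhde] -> 7 lines: bkxjh ubcda eaq qro dhde vkp lbbk
Hunk 2: at line 1 remove [eaq,qro] add [pnzyy,kbl] -> 7 lines: bkxjh ubcda pnzyy kbl dhde vkp lbbk
Hunk 3: at line 1 remove [ubcda,pnzyy] add [ilsuf] -> 6 lines: bkxjh ilsuf kbl dhde vkp lbbk
Hunk 4: at line 1 remove [kbl] add [lymbv] -> 6 lines: bkxjh ilsuf lymbv dhde vkp lbbk
Hunk 5: at line 1 remove [lymbv,dhde] add [fmhqf] -> 5 lines: bkxjh ilsuf fmhqf vkp lbbk
Hunk 6: at line 1 remove [ilsuf,fmhqf,vkp] add [wskyg,yok,zrxrm] -> 5 lines: bkxjh wskyg yok zrxrm lbbk
Final line count: 5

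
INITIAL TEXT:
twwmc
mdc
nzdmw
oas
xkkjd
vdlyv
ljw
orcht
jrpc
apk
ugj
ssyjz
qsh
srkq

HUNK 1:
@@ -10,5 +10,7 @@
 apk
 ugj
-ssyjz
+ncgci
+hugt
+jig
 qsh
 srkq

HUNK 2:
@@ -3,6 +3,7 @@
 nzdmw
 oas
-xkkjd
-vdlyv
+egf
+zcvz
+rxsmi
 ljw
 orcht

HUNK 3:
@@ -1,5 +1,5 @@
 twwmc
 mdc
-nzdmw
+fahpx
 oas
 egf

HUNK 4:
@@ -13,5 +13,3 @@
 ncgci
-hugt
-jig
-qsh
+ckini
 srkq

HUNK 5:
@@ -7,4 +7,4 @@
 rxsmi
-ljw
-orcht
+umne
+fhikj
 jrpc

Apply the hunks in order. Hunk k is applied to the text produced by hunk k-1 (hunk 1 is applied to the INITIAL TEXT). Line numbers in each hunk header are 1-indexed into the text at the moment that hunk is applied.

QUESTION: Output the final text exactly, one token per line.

Hunk 1: at line 10 remove [ssyjz] add [ncgci,hugt,jig] -> 16 lines: twwmc mdc nzdmw oas xkkjd vdlyv ljw orcht jrpc apk ugj ncgci hugt jig qsh srkq
Hunk 2: at line 3 remove [xkkjd,vdlyv] add [egf,zcvz,rxsmi] -> 17 lines: twwmc mdc nzdmw oas egf zcvz rxsmi ljw orcht jrpc apk ugj ncgci hugt jig qsh srkq
Hunk 3: at line 1 remove [nzdmw] add [fahpx] -> 17 lines: twwmc mdc fahpx oas egf zcvz rxsmi ljw orcht jrpc apk ugj ncgci hugt jig qsh srkq
Hunk 4: at line 13 remove [hugt,jig,qsh] add [ckini] -> 15 lines: twwmc mdc fahpx oas egf zcvz rxsmi ljw orcht jrpc apk ugj ncgci ckini srkq
Hunk 5: at line 7 remove [ljw,orcht] add [umne,fhikj] -> 15 lines: twwmc mdc fahpx oas egf zcvz rxsmi umne fhikj jrpc apk ugj ncgci ckini srkq

Answer: twwmc
mdc
fahpx
oas
egf
zcvz
rxsmi
umne
fhikj
jrpc
apk
ugj
ncgci
ckini
srkq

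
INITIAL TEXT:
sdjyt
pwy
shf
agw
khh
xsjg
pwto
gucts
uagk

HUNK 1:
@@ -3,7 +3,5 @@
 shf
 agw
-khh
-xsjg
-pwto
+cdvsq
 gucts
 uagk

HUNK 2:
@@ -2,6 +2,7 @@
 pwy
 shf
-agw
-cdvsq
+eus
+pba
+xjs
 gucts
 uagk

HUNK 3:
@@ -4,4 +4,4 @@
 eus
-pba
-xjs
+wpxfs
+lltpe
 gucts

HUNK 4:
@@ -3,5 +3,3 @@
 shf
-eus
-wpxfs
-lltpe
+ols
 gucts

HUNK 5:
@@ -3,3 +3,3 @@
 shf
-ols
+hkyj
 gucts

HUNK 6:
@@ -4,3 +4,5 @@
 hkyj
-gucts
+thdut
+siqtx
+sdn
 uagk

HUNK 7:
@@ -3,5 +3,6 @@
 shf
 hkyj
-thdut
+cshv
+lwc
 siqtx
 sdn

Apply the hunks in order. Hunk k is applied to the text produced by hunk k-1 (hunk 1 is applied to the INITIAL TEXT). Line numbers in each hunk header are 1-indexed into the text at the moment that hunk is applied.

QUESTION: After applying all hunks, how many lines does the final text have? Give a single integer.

Hunk 1: at line 3 remove [khh,xsjg,pwto] add [cdvsq] -> 7 lines: sdjyt pwy shf agw cdvsq gucts uagk
Hunk 2: at line 2 remove [agw,cdvsq] add [eus,pba,xjs] -> 8 lines: sdjyt pwy shf eus pba xjs gucts uagk
Hunk 3: at line 4 remove [pba,xjs] add [wpxfs,lltpe] -> 8 lines: sdjyt pwy shf eus wpxfs lltpe gucts uagk
Hunk 4: at line 3 remove [eus,wpxfs,lltpe] add [ols] -> 6 lines: sdjyt pwy shf ols gucts uagk
Hunk 5: at line 3 remove [ols] add [hkyj] -> 6 lines: sdjyt pwy shf hkyj gucts uagk
Hunk 6: at line 4 remove [gucts] add [thdut,siqtx,sdn] -> 8 lines: sdjyt pwy shf hkyj thdut siqtx sdn uagk
Hunk 7: at line 3 remove [thdut] add [cshv,lwc] -> 9 lines: sdjyt pwy shf hkyj cshv lwc siqtx sdn uagk
Final line count: 9

Answer: 9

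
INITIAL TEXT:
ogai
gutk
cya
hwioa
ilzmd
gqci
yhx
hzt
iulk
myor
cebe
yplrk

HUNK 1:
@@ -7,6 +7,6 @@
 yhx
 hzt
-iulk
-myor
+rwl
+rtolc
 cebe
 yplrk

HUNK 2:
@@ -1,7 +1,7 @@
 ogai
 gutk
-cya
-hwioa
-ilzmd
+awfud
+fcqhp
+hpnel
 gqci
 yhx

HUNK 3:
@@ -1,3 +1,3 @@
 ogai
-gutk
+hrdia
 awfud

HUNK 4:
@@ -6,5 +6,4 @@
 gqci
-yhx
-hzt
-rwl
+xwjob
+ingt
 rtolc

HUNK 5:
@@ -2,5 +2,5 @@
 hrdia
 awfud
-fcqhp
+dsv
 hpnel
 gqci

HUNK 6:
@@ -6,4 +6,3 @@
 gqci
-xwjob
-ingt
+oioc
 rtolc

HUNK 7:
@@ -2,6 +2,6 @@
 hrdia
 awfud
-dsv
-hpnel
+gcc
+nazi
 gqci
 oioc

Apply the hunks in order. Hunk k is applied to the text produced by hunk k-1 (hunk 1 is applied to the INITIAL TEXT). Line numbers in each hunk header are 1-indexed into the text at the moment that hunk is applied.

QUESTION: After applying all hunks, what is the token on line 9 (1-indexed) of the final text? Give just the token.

Hunk 1: at line 7 remove [iulk,myor] add [rwl,rtolc] -> 12 lines: ogai gutk cya hwioa ilzmd gqci yhx hzt rwl rtolc cebe yplrk
Hunk 2: at line 1 remove [cya,hwioa,ilzmd] add [awfud,fcqhp,hpnel] -> 12 lines: ogai gutk awfud fcqhp hpnel gqci yhx hzt rwl rtolc cebe yplrk
Hunk 3: at line 1 remove [gutk] add [hrdia] -> 12 lines: ogai hrdia awfud fcqhp hpnel gqci yhx hzt rwl rtolc cebe yplrk
Hunk 4: at line 6 remove [yhx,hzt,rwl] add [xwjob,ingt] -> 11 lines: ogai hrdia awfud fcqhp hpnel gqci xwjob ingt rtolc cebe yplrk
Hunk 5: at line 2 remove [fcqhp] add [dsv] -> 11 lines: ogai hrdia awfud dsv hpnel gqci xwjob ingt rtolc cebe yplrk
Hunk 6: at line 6 remove [xwjob,ingt] add [oioc] -> 10 lines: ogai hrdia awfud dsv hpnel gqci oioc rtolc cebe yplrk
Hunk 7: at line 2 remove [dsv,hpnel] add [gcc,nazi] -> 10 lines: ogai hrdia awfud gcc nazi gqci oioc rtolc cebe yplrk
Final line 9: cebe

Answer: cebe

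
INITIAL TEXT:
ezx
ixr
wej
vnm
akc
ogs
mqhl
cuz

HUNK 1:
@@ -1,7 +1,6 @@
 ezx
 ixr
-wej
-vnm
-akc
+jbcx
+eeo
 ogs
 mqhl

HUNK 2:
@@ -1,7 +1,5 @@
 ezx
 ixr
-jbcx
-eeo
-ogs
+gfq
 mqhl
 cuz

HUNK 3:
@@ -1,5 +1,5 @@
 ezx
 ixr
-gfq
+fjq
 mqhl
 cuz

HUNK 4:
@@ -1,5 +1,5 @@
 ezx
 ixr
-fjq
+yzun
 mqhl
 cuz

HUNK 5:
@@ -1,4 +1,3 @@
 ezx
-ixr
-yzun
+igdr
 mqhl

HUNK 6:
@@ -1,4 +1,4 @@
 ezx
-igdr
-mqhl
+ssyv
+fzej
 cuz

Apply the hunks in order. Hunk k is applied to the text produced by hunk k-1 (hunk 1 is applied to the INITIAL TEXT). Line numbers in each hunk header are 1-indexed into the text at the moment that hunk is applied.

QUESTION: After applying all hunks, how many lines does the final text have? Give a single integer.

Hunk 1: at line 1 remove [wej,vnm,akc] add [jbcx,eeo] -> 7 lines: ezx ixr jbcx eeo ogs mqhl cuz
Hunk 2: at line 1 remove [jbcx,eeo,ogs] add [gfq] -> 5 lines: ezx ixr gfq mqhl cuz
Hunk 3: at line 1 remove [gfq] add [fjq] -> 5 lines: ezx ixr fjq mqhl cuz
Hunk 4: at line 1 remove [fjq] add [yzun] -> 5 lines: ezx ixr yzun mqhl cuz
Hunk 5: at line 1 remove [ixr,yzun] add [igdr] -> 4 lines: ezx igdr mqhl cuz
Hunk 6: at line 1 remove [igdr,mqhl] add [ssyv,fzej] -> 4 lines: ezx ssyv fzej cuz
Final line count: 4

Answer: 4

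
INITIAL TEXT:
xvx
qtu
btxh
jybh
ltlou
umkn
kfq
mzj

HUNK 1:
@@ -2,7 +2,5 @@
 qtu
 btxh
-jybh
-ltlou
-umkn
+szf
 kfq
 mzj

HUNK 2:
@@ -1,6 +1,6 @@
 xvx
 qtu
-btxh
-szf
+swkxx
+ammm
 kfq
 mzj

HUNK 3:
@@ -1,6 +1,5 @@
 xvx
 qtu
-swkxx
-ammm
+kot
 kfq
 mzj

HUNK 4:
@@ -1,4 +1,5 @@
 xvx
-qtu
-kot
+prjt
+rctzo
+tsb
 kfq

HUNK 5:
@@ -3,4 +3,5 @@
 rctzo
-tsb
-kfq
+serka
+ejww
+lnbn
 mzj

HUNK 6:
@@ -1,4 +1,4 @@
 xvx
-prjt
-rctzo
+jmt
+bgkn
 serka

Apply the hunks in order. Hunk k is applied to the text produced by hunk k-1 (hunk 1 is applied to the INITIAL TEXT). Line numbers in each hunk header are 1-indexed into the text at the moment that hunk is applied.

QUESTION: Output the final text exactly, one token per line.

Answer: xvx
jmt
bgkn
serka
ejww
lnbn
mzj

Derivation:
Hunk 1: at line 2 remove [jybh,ltlou,umkn] add [szf] -> 6 lines: xvx qtu btxh szf kfq mzj
Hunk 2: at line 1 remove [btxh,szf] add [swkxx,ammm] -> 6 lines: xvx qtu swkxx ammm kfq mzj
Hunk 3: at line 1 remove [swkxx,ammm] add [kot] -> 5 lines: xvx qtu kot kfq mzj
Hunk 4: at line 1 remove [qtu,kot] add [prjt,rctzo,tsb] -> 6 lines: xvx prjt rctzo tsb kfq mzj
Hunk 5: at line 3 remove [tsb,kfq] add [serka,ejww,lnbn] -> 7 lines: xvx prjt rctzo serka ejww lnbn mzj
Hunk 6: at line 1 remove [prjt,rctzo] add [jmt,bgkn] -> 7 lines: xvx jmt bgkn serka ejww lnbn mzj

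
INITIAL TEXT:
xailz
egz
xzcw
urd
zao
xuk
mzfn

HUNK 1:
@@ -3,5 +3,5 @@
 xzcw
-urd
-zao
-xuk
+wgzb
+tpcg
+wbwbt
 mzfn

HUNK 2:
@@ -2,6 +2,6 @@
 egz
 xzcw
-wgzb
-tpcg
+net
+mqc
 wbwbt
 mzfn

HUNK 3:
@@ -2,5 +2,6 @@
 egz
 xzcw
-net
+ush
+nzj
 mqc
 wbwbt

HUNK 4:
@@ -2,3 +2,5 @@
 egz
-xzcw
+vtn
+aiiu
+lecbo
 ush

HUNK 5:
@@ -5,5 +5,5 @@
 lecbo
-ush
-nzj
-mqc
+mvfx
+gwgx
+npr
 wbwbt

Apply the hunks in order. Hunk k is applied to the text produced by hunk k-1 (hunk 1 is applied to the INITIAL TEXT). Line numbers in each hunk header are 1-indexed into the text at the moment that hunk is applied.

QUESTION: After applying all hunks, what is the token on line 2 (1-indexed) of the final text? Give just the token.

Hunk 1: at line 3 remove [urd,zao,xuk] add [wgzb,tpcg,wbwbt] -> 7 lines: xailz egz xzcw wgzb tpcg wbwbt mzfn
Hunk 2: at line 2 remove [wgzb,tpcg] add [net,mqc] -> 7 lines: xailz egz xzcw net mqc wbwbt mzfn
Hunk 3: at line 2 remove [net] add [ush,nzj] -> 8 lines: xailz egz xzcw ush nzj mqc wbwbt mzfn
Hunk 4: at line 2 remove [xzcw] add [vtn,aiiu,lecbo] -> 10 lines: xailz egz vtn aiiu lecbo ush nzj mqc wbwbt mzfn
Hunk 5: at line 5 remove [ush,nzj,mqc] add [mvfx,gwgx,npr] -> 10 lines: xailz egz vtn aiiu lecbo mvfx gwgx npr wbwbt mzfn
Final line 2: egz

Answer: egz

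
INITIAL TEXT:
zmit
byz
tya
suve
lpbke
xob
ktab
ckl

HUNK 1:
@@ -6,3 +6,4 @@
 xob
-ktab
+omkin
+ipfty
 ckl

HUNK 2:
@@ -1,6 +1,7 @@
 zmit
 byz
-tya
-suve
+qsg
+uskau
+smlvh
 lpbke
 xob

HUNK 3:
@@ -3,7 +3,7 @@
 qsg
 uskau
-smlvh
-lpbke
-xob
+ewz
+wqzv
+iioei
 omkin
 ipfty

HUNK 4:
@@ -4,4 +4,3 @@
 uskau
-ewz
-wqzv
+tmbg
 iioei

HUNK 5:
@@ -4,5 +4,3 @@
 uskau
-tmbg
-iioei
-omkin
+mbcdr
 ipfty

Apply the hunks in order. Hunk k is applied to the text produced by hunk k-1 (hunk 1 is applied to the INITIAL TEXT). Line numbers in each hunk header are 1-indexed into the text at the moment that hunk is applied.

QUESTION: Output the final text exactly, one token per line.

Answer: zmit
byz
qsg
uskau
mbcdr
ipfty
ckl

Derivation:
Hunk 1: at line 6 remove [ktab] add [omkin,ipfty] -> 9 lines: zmit byz tya suve lpbke xob omkin ipfty ckl
Hunk 2: at line 1 remove [tya,suve] add [qsg,uskau,smlvh] -> 10 lines: zmit byz qsg uskau smlvh lpbke xob omkin ipfty ckl
Hunk 3: at line 3 remove [smlvh,lpbke,xob] add [ewz,wqzv,iioei] -> 10 lines: zmit byz qsg uskau ewz wqzv iioei omkin ipfty ckl
Hunk 4: at line 4 remove [ewz,wqzv] add [tmbg] -> 9 lines: zmit byz qsg uskau tmbg iioei omkin ipfty ckl
Hunk 5: at line 4 remove [tmbg,iioei,omkin] add [mbcdr] -> 7 lines: zmit byz qsg uskau mbcdr ipfty ckl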